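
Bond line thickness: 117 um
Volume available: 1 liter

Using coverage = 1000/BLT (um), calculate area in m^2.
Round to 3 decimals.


1 L = 1e6 mm^3, thickness = 117 um = 0.117 mm
Area = 1e6 / 0.117 mm^2 = (1e6 / 0.117) / 1e6 m^2 = 1000 / 117 m^2
= 8.547 m^2

8.547


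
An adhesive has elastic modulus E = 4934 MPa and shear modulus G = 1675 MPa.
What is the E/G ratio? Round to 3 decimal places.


E/G = 4934 / 1675 = 2.946

2.946


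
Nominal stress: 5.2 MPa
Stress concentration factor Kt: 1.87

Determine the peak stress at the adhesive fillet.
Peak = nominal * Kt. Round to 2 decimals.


Peak stress = 5.2 * 1.87
= 9.72 MPa

9.72


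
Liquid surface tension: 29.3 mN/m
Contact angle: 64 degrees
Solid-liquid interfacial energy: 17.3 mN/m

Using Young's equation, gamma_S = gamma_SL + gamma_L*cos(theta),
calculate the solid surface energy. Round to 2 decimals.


gamma_S = 17.3 + 29.3 * cos(64)
= 30.14 mN/m

30.14


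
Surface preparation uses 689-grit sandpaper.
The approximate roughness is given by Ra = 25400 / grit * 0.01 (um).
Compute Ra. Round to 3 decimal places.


Ra = 25400 / 689 * 0.01
= 254 / 689
= 0.369 um

0.369


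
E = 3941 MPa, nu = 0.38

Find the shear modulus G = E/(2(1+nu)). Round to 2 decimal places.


G = 3941 / (2 * 1.38)
= 1427.90 MPa

1427.90


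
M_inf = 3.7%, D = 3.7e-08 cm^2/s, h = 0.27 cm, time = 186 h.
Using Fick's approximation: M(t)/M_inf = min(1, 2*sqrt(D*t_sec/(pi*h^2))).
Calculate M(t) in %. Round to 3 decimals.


t = 669600 s
ratio = min(1, 2*sqrt(3.7e-08*669600/(pi*0.0729)))
= 0.657809
M(t) = 3.7 * 0.657809 = 2.434%

2.434


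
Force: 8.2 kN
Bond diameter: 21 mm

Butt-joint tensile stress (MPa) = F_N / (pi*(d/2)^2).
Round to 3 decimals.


F_N = 8.2 * 1000 = 8200.0 N
A = pi*(10.5)^2 = 346.3606 mm^2
stress = 8200.0 / 346.3606 = 23.675 MPa

23.675


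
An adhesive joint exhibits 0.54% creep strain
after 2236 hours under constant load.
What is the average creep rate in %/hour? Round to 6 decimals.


Creep rate = strain / time
= 0.54 / 2236
= 0.000242 %/h

0.000242


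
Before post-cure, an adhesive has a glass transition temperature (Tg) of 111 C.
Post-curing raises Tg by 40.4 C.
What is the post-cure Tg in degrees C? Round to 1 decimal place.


Tg_post = Tg_base + delta_Tg
= 111 + 40.4
= 151.4 C

151.4


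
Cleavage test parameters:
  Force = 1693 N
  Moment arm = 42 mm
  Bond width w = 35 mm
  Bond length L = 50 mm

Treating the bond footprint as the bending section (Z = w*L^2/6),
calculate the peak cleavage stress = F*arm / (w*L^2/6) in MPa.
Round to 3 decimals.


M = 1693 * 42 = 71106 N*mm
Z = 35 * 50^2 / 6 = 87500 / 6 mm^3
sigma = M / Z = 6 * 71106 / 87500 = 426636 / 87500
= 4.876 MPa

4.876


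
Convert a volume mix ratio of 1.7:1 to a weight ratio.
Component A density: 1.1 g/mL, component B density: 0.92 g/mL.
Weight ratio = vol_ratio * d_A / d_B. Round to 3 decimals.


= 1.7 * 1.1 / 0.92 = 2.033

2.033


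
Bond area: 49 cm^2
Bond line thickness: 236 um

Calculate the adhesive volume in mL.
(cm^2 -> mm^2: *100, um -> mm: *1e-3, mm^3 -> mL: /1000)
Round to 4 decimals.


V = 49*100 * 236*1e-3 / 1000
= 1.1564 mL

1.1564


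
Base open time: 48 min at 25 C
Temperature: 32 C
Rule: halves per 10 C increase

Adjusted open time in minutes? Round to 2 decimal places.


Acceleration = 2^((32-25)/10) = 1.6245
Open time = 48 / 1.6245 = 29.55 min

29.55


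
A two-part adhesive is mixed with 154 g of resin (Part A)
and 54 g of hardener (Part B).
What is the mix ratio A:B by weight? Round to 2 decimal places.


Mix ratio = mass_A / mass_B
= 154 / 54
= 2.85

2.85


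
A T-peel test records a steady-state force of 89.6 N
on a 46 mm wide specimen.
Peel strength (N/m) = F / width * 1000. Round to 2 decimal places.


Peel strength = 89.6 / 46 * 1000
= 1947.83 N/m

1947.83


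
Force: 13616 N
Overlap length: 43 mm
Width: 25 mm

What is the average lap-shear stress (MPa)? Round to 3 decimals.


Average shear stress = F / (overlap * width)
= 13616 / (43 * 25)
= 12.666 MPa

12.666


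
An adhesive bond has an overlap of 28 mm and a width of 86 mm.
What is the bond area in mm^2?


Bond area = overlap * width
= 28 * 86
= 2408 mm^2

2408


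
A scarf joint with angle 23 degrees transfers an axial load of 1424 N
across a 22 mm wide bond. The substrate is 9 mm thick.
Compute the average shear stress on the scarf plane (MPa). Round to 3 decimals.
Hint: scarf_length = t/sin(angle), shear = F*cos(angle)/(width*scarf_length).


scarf_length = 9 / sin(23 deg) = 23.0337 mm
cos(23 deg) = 0.920505
shear stress = 1424 * 0.920505 / (22 * 23.0337)
= 2.587 MPa

2.587


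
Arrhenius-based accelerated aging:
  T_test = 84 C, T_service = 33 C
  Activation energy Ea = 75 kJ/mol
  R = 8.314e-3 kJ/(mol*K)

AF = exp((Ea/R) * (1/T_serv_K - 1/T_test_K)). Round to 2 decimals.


T_test_K = 357.15, T_serv_K = 306.15
AF = exp((75/8.314e-3) * (1/306.15 - 1/357.15))
= 67.20

67.20


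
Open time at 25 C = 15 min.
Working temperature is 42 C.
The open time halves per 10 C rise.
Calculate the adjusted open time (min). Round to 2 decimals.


factor = 2^((42 - 25) / 10) = 3.2490
ot = 15 / 3.2490 = 4.62 min

4.62


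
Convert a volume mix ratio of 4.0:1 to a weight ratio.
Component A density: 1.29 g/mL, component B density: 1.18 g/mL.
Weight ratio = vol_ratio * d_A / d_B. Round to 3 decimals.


= 4.0 * 1.29 / 1.18 = 4.373

4.373


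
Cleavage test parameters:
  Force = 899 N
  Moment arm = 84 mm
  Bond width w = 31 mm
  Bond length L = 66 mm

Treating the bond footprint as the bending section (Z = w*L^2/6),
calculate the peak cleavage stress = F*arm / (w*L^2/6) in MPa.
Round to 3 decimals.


M = 899 * 84 = 75516 N*mm
Z = 31 * 66^2 / 6 = 135036 / 6 mm^3
sigma = M / Z = 6 * 75516 / 135036 = 453096 / 135036
= 3.355 MPa

3.355


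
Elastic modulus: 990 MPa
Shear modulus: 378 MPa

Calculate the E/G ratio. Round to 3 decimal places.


E / G = 990 / 378 = 2.619

2.619


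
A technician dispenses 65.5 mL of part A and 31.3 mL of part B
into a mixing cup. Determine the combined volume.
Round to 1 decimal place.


Combined volume = 65.5 + 31.3
= 96.8 mL

96.8


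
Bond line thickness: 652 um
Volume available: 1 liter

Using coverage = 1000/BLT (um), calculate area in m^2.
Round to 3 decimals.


1 L = 1e6 mm^3, thickness = 652 um = 0.652 mm
Area = 1e6 / 0.652 mm^2 = (1e6 / 0.652) / 1e6 m^2 = 1000 / 652 m^2
= 1.534 m^2

1.534


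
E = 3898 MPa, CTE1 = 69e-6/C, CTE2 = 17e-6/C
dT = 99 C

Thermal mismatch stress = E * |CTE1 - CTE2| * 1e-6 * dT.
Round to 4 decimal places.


= 3898 * 52e-6 * 99
= 20.0669 MPa

20.0669


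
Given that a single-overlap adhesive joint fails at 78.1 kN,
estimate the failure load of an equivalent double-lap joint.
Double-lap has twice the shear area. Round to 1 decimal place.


Double-lap factor = 2
Expected load = 78.1 * 2 = 156.2 kN

156.2


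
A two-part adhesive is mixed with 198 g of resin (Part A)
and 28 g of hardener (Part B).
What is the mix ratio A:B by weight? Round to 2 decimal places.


Mix ratio = mass_A / mass_B
= 198 / 28
= 7.07

7.07


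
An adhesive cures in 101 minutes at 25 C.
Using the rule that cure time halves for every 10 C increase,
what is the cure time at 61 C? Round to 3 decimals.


Factor = 2^((61 - 25) / 10) = 12.1257
Cure time = 101 / 12.1257
= 8.329 minutes

8.329


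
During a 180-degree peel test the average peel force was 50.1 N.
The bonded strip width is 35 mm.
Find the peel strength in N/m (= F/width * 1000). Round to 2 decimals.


Peel strength = F/width * 1000
= 50.1 / 35 * 1000
= 1431.43 N/m

1431.43


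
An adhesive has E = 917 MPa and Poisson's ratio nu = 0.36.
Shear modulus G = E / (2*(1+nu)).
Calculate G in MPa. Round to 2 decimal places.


G = 917 / (2*(1+0.36))
= 917 / 2.72
= 337.13 MPa

337.13


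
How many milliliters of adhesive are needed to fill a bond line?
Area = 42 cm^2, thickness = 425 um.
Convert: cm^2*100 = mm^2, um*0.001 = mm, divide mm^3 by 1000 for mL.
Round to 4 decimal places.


= (42 * 100) * (425 * 0.001) / 1000
= 1.7850 mL

1.7850


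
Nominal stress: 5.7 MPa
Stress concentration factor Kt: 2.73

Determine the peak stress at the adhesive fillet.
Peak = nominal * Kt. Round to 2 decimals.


Peak stress = 5.7 * 2.73
= 15.56 MPa

15.56


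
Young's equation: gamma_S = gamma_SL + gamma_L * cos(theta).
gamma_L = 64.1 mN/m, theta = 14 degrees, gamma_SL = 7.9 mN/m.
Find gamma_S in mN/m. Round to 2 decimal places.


cos(14 deg) = 0.970296
gamma_S = 7.9 + 64.1 * 0.970296
= 70.10 mN/m

70.10


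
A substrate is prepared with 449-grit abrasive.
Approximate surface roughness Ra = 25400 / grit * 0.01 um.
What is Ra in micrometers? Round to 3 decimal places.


Ra = 25400 / 449 * 0.01 = 0.566 um

0.566


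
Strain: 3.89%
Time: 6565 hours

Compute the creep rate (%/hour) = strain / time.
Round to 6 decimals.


Creep rate = 3.89 / 6565
= 0.000593 %/h

0.000593


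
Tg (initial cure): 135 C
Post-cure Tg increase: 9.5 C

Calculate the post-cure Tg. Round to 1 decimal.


Post-cure Tg = 135 + 9.5 = 144.5 C

144.5


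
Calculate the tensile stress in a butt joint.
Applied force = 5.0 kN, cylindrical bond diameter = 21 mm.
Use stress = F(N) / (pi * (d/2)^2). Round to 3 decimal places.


A = pi * 10.5^2 = 346.3606 mm^2
sigma = 5000.0 / 346.3606 = 14.436 MPa

14.436


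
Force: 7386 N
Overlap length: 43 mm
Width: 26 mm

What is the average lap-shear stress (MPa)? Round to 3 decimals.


Average shear stress = F / (overlap * width)
= 7386 / (43 * 26)
= 6.606 MPa

6.606


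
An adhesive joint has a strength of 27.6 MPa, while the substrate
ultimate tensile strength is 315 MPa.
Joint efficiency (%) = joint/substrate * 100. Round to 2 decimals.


Efficiency = 27.6 / 315 * 100
= 8.76%

8.76


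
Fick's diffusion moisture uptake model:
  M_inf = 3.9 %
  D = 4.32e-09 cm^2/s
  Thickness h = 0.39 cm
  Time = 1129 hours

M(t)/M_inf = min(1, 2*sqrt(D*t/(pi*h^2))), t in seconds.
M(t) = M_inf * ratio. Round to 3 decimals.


t_sec = 1129 * 3600 = 4064400
ratio = 2*sqrt(4.32e-09*4064400/(pi*0.39^2))
= min(1, 0.383381)
= 0.383381
M(t) = 3.9 * 0.383381 = 1.495 %

1.495


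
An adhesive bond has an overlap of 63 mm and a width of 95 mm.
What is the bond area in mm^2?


Bond area = overlap * width
= 63 * 95
= 5985 mm^2

5985


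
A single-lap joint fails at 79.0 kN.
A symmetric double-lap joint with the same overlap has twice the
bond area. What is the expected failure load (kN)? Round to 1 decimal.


Double-lap load = 2 * 79.0 = 158.0 kN

158.0


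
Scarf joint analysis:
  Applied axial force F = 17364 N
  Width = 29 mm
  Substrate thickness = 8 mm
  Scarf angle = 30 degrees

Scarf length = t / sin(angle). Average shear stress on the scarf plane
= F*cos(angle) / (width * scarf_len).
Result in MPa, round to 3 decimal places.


Scarf length = 8 / sin(30 deg) = 16.0000 mm
cos(30 deg) = 0.866025
Shear = 17364 * 0.866025 / (29 * 16.0000)
= 32.409 MPa

32.409


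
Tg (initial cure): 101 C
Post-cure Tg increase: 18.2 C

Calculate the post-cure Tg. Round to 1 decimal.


Post-cure Tg = 101 + 18.2 = 119.2 C

119.2


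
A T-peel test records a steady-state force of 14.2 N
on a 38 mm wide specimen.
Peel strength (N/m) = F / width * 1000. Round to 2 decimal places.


Peel strength = 14.2 / 38 * 1000
= 373.68 N/m

373.68


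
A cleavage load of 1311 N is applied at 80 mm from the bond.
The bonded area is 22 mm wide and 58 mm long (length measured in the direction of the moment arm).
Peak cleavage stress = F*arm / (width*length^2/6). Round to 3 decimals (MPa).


Moment = 1311 * 80 = 104880 N*mm
Section modulus = 22 * 3364 / 6 = 74008 / 6 mm^3
Stress = 104880 / (74008 / 6) = 629280 / 74008
= 8.503 MPa

8.503


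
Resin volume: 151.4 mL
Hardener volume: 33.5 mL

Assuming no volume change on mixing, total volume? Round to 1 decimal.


V_total = 151.4 + 33.5 = 184.9 mL

184.9


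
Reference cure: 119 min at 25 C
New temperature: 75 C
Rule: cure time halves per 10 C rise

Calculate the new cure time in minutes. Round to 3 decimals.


factor = 2^((75-25)/10) = 32.0000
t_new = 119 / 32.0000 = 3.719 min

3.719


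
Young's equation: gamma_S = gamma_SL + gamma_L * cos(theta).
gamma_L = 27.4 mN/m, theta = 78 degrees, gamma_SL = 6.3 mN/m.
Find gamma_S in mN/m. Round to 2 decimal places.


cos(78 deg) = 0.207912
gamma_S = 6.3 + 27.4 * 0.207912
= 12.00 mN/m

12.00


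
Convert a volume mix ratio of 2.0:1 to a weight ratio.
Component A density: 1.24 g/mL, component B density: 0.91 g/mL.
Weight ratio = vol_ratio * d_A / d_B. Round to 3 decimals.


= 2.0 * 1.24 / 0.91 = 2.725

2.725


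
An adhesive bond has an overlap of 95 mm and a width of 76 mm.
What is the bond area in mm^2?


Bond area = overlap * width
= 95 * 76
= 7220 mm^2

7220


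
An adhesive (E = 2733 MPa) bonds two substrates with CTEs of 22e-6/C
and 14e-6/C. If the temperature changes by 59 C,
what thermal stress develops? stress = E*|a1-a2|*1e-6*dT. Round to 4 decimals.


Stress = 2733 * |22 - 14| * 1e-6 * 59
= 1.2900 MPa

1.2900


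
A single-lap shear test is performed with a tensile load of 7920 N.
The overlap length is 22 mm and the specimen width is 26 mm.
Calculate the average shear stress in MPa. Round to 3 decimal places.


Shear stress = F / (overlap * width)
= 7920 / (22 * 26)
= 7920 / 572
= 13.846 MPa

13.846


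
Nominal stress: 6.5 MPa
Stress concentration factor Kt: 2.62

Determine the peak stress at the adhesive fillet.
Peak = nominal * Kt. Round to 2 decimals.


Peak stress = 6.5 * 2.62
= 17.03 MPa

17.03


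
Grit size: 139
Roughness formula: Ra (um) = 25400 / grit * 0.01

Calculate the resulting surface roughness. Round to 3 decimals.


Ra = 25400 / 139 * 0.01
= 1.827 um

1.827


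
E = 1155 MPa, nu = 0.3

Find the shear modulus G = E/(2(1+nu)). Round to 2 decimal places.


G = 1155 / (2 * 1.30)
= 444.23 MPa

444.23


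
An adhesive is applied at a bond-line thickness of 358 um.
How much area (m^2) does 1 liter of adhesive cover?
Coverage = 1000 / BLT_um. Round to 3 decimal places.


Coverage = 1000 / 358 = 2.793 m^2

2.793


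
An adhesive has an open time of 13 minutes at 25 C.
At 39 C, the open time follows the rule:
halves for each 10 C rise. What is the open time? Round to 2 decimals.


Factor = 2^((39-25)/10) = 2.6390
Open time = 13 / 2.6390 = 4.93 min

4.93


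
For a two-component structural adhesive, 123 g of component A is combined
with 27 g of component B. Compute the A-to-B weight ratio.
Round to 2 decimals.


Weight ratio A:B = 123 / 27
= 4.56

4.56


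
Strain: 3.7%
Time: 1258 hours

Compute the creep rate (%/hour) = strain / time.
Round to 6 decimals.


Creep rate = 3.7 / 1258
= 0.002941 %/h

0.002941


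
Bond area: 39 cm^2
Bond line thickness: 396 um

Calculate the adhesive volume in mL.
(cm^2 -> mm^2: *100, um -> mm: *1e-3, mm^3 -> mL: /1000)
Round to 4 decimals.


V = 39*100 * 396*1e-3 / 1000
= 1.5444 mL

1.5444


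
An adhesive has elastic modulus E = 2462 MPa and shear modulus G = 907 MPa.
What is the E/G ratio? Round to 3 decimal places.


E/G = 2462 / 907 = 2.714

2.714


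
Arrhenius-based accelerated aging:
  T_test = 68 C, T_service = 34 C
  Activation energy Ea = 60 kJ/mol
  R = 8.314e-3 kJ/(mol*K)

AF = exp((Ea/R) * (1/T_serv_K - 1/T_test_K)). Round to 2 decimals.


T_test_K = 341.15, T_serv_K = 307.15
AF = exp((60/8.314e-3) * (1/307.15 - 1/341.15))
= 10.40

10.40


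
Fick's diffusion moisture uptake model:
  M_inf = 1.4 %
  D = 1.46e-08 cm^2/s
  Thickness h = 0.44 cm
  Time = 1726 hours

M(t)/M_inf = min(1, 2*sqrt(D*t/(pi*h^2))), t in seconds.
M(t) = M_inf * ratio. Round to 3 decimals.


t_sec = 1726 * 3600 = 6213600
ratio = 2*sqrt(1.46e-08*6213600/(pi*0.44^2))
= min(1, 0.772415)
= 0.772415
M(t) = 1.4 * 0.772415 = 1.081 %

1.081


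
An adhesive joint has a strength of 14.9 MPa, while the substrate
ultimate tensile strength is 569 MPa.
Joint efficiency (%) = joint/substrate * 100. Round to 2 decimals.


Efficiency = 14.9 / 569 * 100
= 2.62%

2.62


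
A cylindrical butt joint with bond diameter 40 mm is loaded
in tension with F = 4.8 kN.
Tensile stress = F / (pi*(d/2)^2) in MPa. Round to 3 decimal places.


Area = pi * (40/2)^2 = 1256.6371 mm^2
Stress = 4.8*1000 / 1256.6371
= 3.820 MPa

3.820


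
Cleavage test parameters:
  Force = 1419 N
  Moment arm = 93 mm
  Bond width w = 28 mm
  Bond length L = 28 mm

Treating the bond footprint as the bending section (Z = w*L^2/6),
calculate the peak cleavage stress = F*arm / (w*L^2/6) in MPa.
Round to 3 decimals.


M = 1419 * 93 = 131967 N*mm
Z = 28 * 28^2 / 6 = 21952 / 6 mm^3
sigma = M / Z = 6 * 131967 / 21952 = 791802 / 21952
= 36.070 MPa

36.070


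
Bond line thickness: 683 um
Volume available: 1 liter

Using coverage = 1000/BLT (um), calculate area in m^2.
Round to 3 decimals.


1 L = 1e6 mm^3, thickness = 683 um = 0.683 mm
Area = 1e6 / 0.683 mm^2 = (1e6 / 0.683) / 1e6 m^2 = 1000 / 683 m^2
= 1.464 m^2

1.464


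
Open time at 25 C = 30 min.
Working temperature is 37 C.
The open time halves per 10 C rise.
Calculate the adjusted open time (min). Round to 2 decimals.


factor = 2^((37 - 25) / 10) = 2.2974
ot = 30 / 2.2974 = 13.06 min

13.06


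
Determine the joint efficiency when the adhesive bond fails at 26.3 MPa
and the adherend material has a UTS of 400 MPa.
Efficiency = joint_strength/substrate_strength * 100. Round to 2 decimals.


Joint efficiency = 26.3 / 400 * 100
= 6.58%

6.58


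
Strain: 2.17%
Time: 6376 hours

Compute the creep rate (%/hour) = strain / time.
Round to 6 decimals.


Creep rate = 2.17 / 6376
= 0.000340 %/h

0.000340


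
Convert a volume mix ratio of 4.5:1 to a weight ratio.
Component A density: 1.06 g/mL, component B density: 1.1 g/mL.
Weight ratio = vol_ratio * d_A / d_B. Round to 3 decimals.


= 4.5 * 1.06 / 1.1 = 4.336

4.336


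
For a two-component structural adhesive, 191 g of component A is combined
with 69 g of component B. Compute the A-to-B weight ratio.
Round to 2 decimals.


Weight ratio A:B = 191 / 69
= 2.77

2.77


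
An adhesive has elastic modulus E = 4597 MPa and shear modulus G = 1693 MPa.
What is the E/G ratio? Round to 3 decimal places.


E/G = 4597 / 1693 = 2.715

2.715


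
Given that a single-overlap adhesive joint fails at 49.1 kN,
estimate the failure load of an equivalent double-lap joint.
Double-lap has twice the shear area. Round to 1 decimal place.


Double-lap factor = 2
Expected load = 49.1 * 2 = 98.2 kN

98.2


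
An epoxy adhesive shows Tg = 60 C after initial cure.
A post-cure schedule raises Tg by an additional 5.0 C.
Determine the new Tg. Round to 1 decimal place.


New Tg = 60 + 5.0
= 65.0 C

65.0


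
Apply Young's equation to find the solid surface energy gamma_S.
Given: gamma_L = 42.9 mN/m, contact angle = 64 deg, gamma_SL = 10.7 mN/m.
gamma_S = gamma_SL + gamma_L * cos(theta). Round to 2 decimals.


theta_rad = 64 * pi/180 = 1.117011
gamma_S = 10.7 + 42.9 * cos(1.117011)
= 29.51 mN/m

29.51


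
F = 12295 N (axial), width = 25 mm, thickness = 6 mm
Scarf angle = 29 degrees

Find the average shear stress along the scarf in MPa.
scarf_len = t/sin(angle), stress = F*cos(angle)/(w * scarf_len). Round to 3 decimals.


scarf_len = 6/sin(29 deg) = 12.3760
cos(29 deg) = 0.874620
stress = 12295*0.874620/(25*12.3760) = 34.756 MPa

34.756


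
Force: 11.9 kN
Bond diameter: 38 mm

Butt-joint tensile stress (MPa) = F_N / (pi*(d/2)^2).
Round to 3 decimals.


F_N = 11.9 * 1000 = 11900.0 N
A = pi*(19.0)^2 = 1134.1149 mm^2
stress = 11900.0 / 1134.1149 = 10.493 MPa

10.493


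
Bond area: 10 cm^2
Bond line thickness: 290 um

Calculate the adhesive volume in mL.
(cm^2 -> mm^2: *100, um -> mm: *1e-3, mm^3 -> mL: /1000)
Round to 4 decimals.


V = 10*100 * 290*1e-3 / 1000
= 0.2900 mL

0.2900


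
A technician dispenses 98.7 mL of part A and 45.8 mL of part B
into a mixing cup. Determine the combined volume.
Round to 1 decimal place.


Combined volume = 98.7 + 45.8
= 144.5 mL

144.5


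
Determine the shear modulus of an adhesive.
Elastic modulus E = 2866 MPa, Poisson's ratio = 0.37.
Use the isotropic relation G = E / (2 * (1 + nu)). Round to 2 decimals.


G = 2866 / (2*(1+0.37)) = 2866 / 2.74
= 1045.99 MPa

1045.99


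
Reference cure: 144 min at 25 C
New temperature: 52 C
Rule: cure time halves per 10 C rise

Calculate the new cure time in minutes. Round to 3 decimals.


factor = 2^((52-25)/10) = 6.4980
t_new = 144 / 6.4980 = 22.161 min

22.161


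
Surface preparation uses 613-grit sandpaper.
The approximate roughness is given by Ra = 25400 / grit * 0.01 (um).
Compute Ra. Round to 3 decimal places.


Ra = 25400 / 613 * 0.01
= 254 / 613
= 0.414 um

0.414


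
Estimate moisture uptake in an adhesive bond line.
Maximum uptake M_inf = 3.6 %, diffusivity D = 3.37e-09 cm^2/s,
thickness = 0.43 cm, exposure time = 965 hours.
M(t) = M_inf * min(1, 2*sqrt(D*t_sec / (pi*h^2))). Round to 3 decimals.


Convert time: 965 h = 3474000 s
ratio = min(1, 2*sqrt(3.37e-09*3474000/(pi*0.43^2)))
= 0.283933
M(t) = 3.6 * 0.283933 = 1.022%

1.022


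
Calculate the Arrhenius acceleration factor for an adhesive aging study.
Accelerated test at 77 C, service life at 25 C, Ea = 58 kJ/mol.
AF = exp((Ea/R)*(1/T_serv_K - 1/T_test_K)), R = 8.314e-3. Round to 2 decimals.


T_test = 350.15 K, T_serv = 298.15 K
Ea/R = 58 / 0.008314 = 6976.18
AF = exp(6976.18 * (1/298.15 - 1/350.15))
= 32.29

32.29


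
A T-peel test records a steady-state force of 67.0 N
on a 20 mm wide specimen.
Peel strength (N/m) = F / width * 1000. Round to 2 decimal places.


Peel strength = 67.0 / 20 * 1000
= 3350.00 N/m

3350.00


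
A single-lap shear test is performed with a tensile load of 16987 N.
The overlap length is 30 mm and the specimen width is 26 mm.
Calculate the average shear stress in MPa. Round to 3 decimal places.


Shear stress = F / (overlap * width)
= 16987 / (30 * 26)
= 16987 / 780
= 21.778 MPa

21.778


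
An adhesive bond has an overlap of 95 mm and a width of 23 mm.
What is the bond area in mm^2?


Bond area = overlap * width
= 95 * 23
= 2185 mm^2

2185


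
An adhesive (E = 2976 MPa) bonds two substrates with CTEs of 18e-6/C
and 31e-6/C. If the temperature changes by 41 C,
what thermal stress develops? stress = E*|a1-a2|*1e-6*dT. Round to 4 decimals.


Stress = 2976 * |18 - 31| * 1e-6 * 41
= 1.5862 MPa

1.5862


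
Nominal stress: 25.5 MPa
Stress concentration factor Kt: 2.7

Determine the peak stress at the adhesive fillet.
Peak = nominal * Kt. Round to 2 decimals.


Peak stress = 25.5 * 2.7
= 68.85 MPa

68.85


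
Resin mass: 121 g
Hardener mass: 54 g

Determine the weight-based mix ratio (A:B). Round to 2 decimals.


Ratio = 121 / 54 = 2.24

2.24


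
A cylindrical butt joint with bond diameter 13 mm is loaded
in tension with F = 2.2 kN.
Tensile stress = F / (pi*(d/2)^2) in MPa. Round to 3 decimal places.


Area = pi * (13/2)^2 = 132.7323 mm^2
Stress = 2.2*1000 / 132.7323
= 16.575 MPa

16.575


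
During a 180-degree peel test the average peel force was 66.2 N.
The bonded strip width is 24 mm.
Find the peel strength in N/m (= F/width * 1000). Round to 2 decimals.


Peel strength = F/width * 1000
= 66.2 / 24 * 1000
= 2758.33 N/m

2758.33


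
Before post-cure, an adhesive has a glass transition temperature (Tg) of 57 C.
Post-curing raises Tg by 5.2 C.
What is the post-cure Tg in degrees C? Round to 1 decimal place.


Tg_post = Tg_base + delta_Tg
= 57 + 5.2
= 62.2 C

62.2


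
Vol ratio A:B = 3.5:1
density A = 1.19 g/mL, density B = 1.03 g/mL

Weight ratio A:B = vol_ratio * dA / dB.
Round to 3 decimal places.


Weight ratio = 3.5 * 1.19 / 1.03
= 4.044

4.044


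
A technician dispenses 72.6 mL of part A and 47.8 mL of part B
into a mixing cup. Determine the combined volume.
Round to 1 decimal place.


Combined volume = 72.6 + 47.8
= 120.4 mL

120.4


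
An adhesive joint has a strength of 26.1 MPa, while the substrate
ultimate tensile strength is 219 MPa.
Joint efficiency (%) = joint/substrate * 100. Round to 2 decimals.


Efficiency = 26.1 / 219 * 100
= 11.92%

11.92


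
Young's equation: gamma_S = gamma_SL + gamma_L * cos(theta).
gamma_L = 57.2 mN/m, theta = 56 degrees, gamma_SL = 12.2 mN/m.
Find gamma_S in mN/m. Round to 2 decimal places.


cos(56 deg) = 0.559193
gamma_S = 12.2 + 57.2 * 0.559193
= 44.19 mN/m

44.19


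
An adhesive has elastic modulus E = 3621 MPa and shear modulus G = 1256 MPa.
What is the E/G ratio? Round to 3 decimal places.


E/G = 3621 / 1256 = 2.883

2.883


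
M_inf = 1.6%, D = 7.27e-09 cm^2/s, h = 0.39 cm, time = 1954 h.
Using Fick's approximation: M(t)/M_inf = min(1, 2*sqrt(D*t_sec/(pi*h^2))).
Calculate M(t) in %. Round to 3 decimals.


t = 7034400 s
ratio = min(1, 2*sqrt(7.27e-09*7034400/(pi*0.1521)))
= 0.654291
M(t) = 1.6 * 0.654291 = 1.047%

1.047


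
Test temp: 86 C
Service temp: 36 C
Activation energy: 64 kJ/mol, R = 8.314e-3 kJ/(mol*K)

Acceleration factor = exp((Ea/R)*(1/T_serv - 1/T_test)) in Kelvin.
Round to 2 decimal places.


AF = exp((64/0.008314)*(1/309.15 - 1/359.15))
= 32.03

32.03


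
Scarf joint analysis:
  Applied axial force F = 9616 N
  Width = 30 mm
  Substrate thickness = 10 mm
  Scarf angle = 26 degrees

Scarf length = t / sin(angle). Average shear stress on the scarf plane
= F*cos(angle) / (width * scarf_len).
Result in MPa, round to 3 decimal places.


Scarf length = 10 / sin(26 deg) = 22.8117 mm
cos(26 deg) = 0.898794
Shear = 9616 * 0.898794 / (30 * 22.8117)
= 12.629 MPa

12.629


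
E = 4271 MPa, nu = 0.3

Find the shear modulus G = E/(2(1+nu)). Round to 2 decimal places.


G = 4271 / (2 * 1.30)
= 1642.69 MPa

1642.69


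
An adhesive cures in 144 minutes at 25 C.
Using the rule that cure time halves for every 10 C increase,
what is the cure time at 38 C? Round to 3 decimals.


Factor = 2^((38 - 25) / 10) = 2.4623
Cure time = 144 / 2.4623
= 58.482 minutes

58.482


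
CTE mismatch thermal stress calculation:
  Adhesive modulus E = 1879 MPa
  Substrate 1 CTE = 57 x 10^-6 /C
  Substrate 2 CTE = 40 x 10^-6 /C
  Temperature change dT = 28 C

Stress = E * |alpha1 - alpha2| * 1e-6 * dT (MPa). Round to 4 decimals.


delta_alpha = |57 - 40| = 17 x 10^-6/C
Stress = 1879 * 17e-6 * 28
= 0.8944 MPa

0.8944


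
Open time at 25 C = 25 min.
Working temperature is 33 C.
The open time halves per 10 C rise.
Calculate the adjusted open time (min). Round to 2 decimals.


factor = 2^((33 - 25) / 10) = 1.7411
ot = 25 / 1.7411 = 14.36 min

14.36


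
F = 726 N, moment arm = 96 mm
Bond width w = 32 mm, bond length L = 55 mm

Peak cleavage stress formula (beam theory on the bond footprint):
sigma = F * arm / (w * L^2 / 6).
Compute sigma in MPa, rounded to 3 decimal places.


sigma = (726 * 96) / (32 * 3025 / 6)
= 69696 * 6 / 96800
= 418176 / 96800
= 4.320 MPa

4.320


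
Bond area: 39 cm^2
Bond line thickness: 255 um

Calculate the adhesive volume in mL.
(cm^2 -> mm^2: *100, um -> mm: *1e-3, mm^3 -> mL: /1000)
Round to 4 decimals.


V = 39*100 * 255*1e-3 / 1000
= 0.9945 mL

0.9945


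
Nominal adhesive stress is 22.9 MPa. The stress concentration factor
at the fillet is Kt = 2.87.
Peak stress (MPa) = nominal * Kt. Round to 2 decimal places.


Peak = 22.9 * 2.87 = 65.72 MPa

65.72


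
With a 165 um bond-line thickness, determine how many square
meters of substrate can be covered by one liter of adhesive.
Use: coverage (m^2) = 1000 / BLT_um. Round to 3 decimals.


Coverage = 1000 / 165 = 6.061 m^2

6.061


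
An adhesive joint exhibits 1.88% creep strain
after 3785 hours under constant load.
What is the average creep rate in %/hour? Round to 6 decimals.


Creep rate = strain / time
= 1.88 / 3785
= 0.000497 %/h

0.000497


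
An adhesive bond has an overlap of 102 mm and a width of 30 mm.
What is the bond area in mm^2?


Bond area = overlap * width
= 102 * 30
= 3060 mm^2

3060


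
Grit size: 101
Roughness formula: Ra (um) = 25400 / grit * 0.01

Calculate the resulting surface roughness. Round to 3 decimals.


Ra = 25400 / 101 * 0.01
= 2.515 um

2.515


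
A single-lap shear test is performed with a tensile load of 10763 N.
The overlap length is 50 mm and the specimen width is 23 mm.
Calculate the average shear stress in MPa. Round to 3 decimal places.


Shear stress = F / (overlap * width)
= 10763 / (50 * 23)
= 10763 / 1150
= 9.359 MPa

9.359


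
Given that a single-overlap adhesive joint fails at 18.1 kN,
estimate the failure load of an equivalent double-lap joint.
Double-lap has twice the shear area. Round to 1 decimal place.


Double-lap factor = 2
Expected load = 18.1 * 2 = 36.2 kN

36.2


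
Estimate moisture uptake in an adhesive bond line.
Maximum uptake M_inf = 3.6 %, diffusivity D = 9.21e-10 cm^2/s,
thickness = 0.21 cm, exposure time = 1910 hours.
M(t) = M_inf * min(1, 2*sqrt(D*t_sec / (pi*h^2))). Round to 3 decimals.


Convert time: 1910 h = 6876000 s
ratio = min(1, 2*sqrt(9.21e-10*6876000/(pi*0.21^2)))
= 0.427596
M(t) = 3.6 * 0.427596 = 1.539%

1.539


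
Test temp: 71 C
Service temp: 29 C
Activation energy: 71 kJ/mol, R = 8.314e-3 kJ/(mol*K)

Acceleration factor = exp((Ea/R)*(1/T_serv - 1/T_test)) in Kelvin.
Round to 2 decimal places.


AF = exp((71/0.008314)*(1/302.15 - 1/344.15))
= 31.48

31.48


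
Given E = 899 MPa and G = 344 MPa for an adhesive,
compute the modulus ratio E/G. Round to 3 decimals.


E/G ratio = 899 / 344 = 2.613

2.613


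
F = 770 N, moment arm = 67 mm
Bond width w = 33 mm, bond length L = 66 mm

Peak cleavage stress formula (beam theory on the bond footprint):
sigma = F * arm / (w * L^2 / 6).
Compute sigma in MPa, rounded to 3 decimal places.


sigma = (770 * 67) / (33 * 4356 / 6)
= 51590 * 6 / 143748
= 309540 / 143748
= 2.153 MPa

2.153


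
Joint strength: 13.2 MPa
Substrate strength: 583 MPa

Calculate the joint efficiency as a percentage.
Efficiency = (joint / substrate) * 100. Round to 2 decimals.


Efficiency = (13.2 / 583) * 100 = 2.26%

2.26


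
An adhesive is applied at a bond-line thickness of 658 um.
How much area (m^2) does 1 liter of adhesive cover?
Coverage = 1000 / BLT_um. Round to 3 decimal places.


Coverage = 1000 / 658 = 1.520 m^2

1.520


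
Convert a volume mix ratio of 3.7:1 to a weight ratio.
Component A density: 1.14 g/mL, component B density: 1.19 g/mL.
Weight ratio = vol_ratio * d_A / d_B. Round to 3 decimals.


= 3.7 * 1.14 / 1.19 = 3.545

3.545


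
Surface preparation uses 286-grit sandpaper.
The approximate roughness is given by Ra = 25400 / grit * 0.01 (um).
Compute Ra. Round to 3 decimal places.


Ra = 25400 / 286 * 0.01
= 254 / 286
= 0.888 um

0.888


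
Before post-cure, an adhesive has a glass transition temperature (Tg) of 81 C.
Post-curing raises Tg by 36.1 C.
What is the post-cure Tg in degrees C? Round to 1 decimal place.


Tg_post = Tg_base + delta_Tg
= 81 + 36.1
= 117.1 C

117.1


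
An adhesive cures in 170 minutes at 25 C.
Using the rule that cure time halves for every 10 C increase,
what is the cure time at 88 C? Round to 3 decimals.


Factor = 2^((88 - 25) / 10) = 78.7932
Cure time = 170 / 78.7932
= 2.158 minutes

2.158


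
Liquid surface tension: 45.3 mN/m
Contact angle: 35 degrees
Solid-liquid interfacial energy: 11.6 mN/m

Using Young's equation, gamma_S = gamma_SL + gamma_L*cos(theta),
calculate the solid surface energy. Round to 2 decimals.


gamma_S = 11.6 + 45.3 * cos(35)
= 48.71 mN/m

48.71


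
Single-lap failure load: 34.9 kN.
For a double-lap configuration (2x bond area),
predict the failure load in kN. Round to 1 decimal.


Failure load = 34.9 * 2 = 69.8 kN

69.8


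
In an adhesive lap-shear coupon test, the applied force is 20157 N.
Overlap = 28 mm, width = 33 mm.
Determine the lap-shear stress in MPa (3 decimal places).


stress = F / (overlap * width)
= 20157 / (28 * 33)
= 21.815 MPa

21.815


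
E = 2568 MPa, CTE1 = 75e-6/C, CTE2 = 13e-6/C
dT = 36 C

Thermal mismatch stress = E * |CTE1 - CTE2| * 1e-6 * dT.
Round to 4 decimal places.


= 2568 * 62e-6 * 36
= 5.7318 MPa

5.7318


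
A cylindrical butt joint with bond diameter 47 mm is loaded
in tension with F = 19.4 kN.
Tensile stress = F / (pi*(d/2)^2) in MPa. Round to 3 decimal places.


Area = pi * (47/2)^2 = 1734.9445 mm^2
Stress = 19.4*1000 / 1734.9445
= 11.182 MPa

11.182


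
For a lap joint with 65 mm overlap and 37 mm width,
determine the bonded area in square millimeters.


Area = 65 * 37 = 2405 mm^2

2405


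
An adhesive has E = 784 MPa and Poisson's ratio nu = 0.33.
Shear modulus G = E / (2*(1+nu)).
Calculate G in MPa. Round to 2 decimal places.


G = 784 / (2*(1+0.33))
= 784 / 2.66
= 294.74 MPa

294.74


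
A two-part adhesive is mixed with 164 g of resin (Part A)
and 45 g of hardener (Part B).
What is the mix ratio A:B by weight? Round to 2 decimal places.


Mix ratio = mass_A / mass_B
= 164 / 45
= 3.64

3.64


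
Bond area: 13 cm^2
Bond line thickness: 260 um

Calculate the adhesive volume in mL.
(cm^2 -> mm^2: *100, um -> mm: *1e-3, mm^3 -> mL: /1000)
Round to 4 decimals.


V = 13*100 * 260*1e-3 / 1000
= 0.3380 mL

0.3380


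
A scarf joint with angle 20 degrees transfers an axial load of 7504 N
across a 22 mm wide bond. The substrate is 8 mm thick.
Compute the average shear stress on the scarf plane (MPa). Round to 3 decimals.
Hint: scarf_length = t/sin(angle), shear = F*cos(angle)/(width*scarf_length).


scarf_length = 8 / sin(20 deg) = 23.3904 mm
cos(20 deg) = 0.939693
shear stress = 7504 * 0.939693 / (22 * 23.3904)
= 13.703 MPa

13.703


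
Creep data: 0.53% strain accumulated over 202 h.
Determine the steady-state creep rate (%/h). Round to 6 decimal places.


Rate = 0.53 / 202 = 0.002624 %/h

0.002624


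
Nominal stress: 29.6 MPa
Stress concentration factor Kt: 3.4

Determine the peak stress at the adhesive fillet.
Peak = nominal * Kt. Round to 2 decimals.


Peak stress = 29.6 * 3.4
= 100.64 MPa

100.64


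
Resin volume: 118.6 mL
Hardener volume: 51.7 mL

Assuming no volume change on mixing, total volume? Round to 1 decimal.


V_total = 118.6 + 51.7 = 170.3 mL

170.3


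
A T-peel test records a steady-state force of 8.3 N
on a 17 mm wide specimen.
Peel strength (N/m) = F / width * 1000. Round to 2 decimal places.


Peel strength = 8.3 / 17 * 1000
= 488.24 N/m

488.24


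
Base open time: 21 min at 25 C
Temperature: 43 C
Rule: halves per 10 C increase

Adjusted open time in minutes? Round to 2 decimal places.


Acceleration = 2^((43-25)/10) = 3.4822
Open time = 21 / 3.4822 = 6.03 min

6.03


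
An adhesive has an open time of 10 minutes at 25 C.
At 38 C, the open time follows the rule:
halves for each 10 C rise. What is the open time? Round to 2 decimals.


Factor = 2^((38-25)/10) = 2.4623
Open time = 10 / 2.4623 = 4.06 min

4.06


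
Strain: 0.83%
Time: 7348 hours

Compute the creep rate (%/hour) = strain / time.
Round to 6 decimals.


Creep rate = 0.83 / 7348
= 0.000113 %/h

0.000113


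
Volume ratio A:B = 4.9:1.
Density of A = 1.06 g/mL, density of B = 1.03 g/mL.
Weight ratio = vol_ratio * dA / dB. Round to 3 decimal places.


Wt ratio = 4.9 * 1.06 / 1.03
= 5.043

5.043


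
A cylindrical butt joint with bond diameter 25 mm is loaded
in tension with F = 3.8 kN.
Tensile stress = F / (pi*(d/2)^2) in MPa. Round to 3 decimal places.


Area = pi * (25/2)^2 = 490.8739 mm^2
Stress = 3.8*1000 / 490.8739
= 7.741 MPa

7.741


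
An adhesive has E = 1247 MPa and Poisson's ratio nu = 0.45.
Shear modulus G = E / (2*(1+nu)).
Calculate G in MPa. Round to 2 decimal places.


G = 1247 / (2*(1+0.45))
= 1247 / 2.90
= 430.00 MPa

430.00


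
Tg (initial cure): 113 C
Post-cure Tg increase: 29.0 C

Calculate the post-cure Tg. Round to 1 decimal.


Post-cure Tg = 113 + 29.0 = 142.0 C

142.0


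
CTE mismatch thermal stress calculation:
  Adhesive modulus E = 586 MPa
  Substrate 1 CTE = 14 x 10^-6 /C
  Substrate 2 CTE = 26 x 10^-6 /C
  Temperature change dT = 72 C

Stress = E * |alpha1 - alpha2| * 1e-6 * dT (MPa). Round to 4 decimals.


delta_alpha = |14 - 26| = 12 x 10^-6/C
Stress = 586 * 12e-6 * 72
= 0.5063 MPa

0.5063


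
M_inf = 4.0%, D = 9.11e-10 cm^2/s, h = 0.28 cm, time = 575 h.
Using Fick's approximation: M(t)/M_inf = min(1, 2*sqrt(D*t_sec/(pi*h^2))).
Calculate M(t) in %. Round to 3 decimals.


t = 2070000 s
ratio = min(1, 2*sqrt(9.11e-10*2070000/(pi*0.0784)))
= 0.175001
M(t) = 4.0 * 0.175001 = 0.700%

0.700


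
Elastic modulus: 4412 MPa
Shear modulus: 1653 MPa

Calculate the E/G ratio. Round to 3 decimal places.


E / G = 4412 / 1653 = 2.669

2.669


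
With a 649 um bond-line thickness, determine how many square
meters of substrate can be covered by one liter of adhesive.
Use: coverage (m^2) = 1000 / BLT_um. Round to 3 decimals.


Coverage = 1000 / 649 = 1.541 m^2

1.541


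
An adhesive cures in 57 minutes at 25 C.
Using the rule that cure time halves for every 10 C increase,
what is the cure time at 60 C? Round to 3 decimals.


Factor = 2^((60 - 25) / 10) = 11.3137
Cure time = 57 / 11.3137
= 5.038 minutes

5.038


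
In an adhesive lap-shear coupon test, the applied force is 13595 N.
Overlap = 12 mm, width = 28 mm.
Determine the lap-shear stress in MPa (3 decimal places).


stress = F / (overlap * width)
= 13595 / (12 * 28)
= 40.461 MPa

40.461


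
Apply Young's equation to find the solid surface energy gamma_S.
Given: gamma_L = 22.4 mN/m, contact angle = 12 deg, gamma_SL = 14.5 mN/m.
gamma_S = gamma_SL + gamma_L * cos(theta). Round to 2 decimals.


theta_rad = 12 * pi/180 = 0.209440
gamma_S = 14.5 + 22.4 * cos(0.209440)
= 36.41 mN/m

36.41


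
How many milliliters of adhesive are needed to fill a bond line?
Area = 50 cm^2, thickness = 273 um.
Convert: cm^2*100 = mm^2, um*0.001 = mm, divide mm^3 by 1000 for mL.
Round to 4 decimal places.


= (50 * 100) * (273 * 0.001) / 1000
= 1.3650 mL

1.3650


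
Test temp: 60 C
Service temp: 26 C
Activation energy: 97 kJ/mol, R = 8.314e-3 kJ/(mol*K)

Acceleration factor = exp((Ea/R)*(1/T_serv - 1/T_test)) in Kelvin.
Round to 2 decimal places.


AF = exp((97/0.008314)*(1/299.15 - 1/333.15))
= 53.53

53.53


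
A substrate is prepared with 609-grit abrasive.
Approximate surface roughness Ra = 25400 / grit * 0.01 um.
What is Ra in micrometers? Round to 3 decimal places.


Ra = 25400 / 609 * 0.01 = 0.417 um

0.417


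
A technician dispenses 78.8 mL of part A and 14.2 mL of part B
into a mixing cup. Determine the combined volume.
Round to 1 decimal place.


Combined volume = 78.8 + 14.2
= 93.0 mL

93.0


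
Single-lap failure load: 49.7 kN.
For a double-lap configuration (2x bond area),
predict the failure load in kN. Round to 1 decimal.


Failure load = 49.7 * 2 = 99.4 kN

99.4


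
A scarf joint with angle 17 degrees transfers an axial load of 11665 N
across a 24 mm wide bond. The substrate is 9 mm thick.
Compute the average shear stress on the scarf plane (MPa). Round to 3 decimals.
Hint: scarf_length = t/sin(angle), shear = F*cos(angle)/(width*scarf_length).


scarf_length = 9 / sin(17 deg) = 30.7827 mm
cos(17 deg) = 0.956305
shear stress = 11665 * 0.956305 / (24 * 30.7827)
= 15.100 MPa

15.100


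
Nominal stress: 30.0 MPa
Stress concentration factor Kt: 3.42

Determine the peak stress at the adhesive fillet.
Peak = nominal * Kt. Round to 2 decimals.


Peak stress = 30.0 * 3.42
= 102.60 MPa

102.60


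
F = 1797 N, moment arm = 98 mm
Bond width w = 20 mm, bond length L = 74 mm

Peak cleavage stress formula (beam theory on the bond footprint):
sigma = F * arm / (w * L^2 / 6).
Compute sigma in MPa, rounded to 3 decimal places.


sigma = (1797 * 98) / (20 * 5476 / 6)
= 176106 * 6 / 109520
= 1056636 / 109520
= 9.648 MPa

9.648
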